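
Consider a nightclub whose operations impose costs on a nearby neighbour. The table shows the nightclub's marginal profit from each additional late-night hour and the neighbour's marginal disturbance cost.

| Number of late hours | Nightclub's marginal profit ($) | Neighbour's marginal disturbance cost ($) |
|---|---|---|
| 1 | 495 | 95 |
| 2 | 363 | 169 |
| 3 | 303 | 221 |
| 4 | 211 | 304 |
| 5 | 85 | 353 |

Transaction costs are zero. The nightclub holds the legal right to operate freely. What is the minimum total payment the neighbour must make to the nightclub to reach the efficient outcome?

$296

Left alone the nightclub would choose level 5 (marginal profit stays positive).
Efficient level: k* = 3 (marginal profit ≥ marginal disturbance cost through 3).
The neighbour must at least cover the nightclub's forgone profit from cutting 5→3: 211 + 85 = 296.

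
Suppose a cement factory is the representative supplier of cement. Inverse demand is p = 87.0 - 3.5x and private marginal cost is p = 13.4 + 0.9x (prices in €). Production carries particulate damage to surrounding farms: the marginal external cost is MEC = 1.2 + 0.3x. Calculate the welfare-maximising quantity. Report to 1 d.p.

x* = 15.4

Social marginal cost = private MC + MEC = 14.6 + 1.2x.
Set SMC = demand: 14.6 + 1.2x = 87.0 - 3.5x → x* = 15.4043.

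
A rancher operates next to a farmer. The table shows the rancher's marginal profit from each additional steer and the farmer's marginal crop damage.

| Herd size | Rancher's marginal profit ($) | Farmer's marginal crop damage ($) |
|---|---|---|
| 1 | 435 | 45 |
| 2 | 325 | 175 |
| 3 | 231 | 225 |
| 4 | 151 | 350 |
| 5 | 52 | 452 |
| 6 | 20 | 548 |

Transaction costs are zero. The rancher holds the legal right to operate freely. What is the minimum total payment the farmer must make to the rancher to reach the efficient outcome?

$223

Left alone the rancher would choose level 6 (marginal profit stays positive).
Efficient level: k* = 3 (marginal profit ≥ marginal crop damage through 3).
The farmer must at least cover the rancher's forgone profit from cutting 6→3: 151 + 52 + 20 = 223.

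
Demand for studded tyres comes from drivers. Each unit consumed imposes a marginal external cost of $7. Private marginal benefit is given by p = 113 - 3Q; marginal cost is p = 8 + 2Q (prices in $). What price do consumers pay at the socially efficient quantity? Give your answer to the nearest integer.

Social marginal benefit = demand − MEC = 106 - 3Q.
Set SMB = MC: 106 - 3Q = 8 + 2Q → Q* = 19.6000.
Consumer price on the demand curve at Q*: 113 − 3×19.6000 = 54.2000.

P = $54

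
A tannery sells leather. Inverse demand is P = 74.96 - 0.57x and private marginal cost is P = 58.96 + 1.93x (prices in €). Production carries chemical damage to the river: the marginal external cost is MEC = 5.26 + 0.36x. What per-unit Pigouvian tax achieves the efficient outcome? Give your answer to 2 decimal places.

tax = €6.61 per unit

Social marginal cost = private MC + MEC = 64.22 + 2.29x.
Set SMC = demand: 64.22 + 2.29x = 74.96 - 0.57x → x* = 3.7552.
The Pigouvian tax equals MEC at x*: 5.26 + 0.36×3.7552 = 6.6119.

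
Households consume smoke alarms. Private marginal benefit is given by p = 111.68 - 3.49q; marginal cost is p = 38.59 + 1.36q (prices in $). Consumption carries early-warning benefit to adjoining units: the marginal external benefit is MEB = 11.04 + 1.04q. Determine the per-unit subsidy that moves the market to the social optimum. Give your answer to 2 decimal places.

subsidy = $34.00 per unit

Social marginal benefit = demand + MEB = 122.72 - 2.45q.
Set SMB = MC: 122.72 - 2.45q = 38.59 + 1.36q → q* = 22.0814.
The Pigouvian subsidy equals MEB at q*: 11.04 + 1.04×22.0814 = 34.0047.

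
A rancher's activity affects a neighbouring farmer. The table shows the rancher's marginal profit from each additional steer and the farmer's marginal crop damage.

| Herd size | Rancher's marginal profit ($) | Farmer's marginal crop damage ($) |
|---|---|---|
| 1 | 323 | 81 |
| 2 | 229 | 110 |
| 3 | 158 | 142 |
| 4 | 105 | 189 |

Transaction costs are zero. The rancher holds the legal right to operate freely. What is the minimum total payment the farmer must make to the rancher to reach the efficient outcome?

$105

Left alone the rancher would choose level 4 (marginal profit stays positive).
Efficient level: k* = 3 (marginal profit ≥ marginal crop damage through 3).
The farmer must at least cover the rancher's forgone profit from cutting 4→3: 105 = 105.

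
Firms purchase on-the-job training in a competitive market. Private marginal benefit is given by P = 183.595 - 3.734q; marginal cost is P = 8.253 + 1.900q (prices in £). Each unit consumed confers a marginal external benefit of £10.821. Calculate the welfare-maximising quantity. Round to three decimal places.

Social marginal benefit = demand + MEB = 194.416 - 3.734q.
Set SMB = MC: 194.416 - 3.734q = 8.253 + 1.900q → q* = 33.0428.

q* = 33.043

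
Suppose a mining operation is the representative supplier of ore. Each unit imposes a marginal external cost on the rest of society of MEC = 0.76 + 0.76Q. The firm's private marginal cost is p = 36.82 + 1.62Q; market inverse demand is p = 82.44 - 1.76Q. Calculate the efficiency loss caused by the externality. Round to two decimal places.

Market equilibrium (private): 36.82 + 1.62Q = 82.44 - 1.76Q → Q_m = 13.4970.
Social marginal cost = private MC + MEC = 37.58 + 2.38Q.
Set SMC = demand: 37.58 + 2.38Q = 82.44 - 1.76Q → Q* = 10.8357.
Height of the DWL triangle at Q_m is SMC(Q_m) − demand(Q_m) = MEC(Q_m) = 11.0178.
DWL = ½ × 2.6613 × 11.0178 = 14.6608.

DWL = 14.66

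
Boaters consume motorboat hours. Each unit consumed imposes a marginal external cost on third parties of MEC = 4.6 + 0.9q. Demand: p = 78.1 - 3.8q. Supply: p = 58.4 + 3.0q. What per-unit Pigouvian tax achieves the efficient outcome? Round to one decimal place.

tax = 6.4 per unit

Social marginal benefit = demand − MEC = 73.5 - 4.7q.
Set SMB = MC: 73.5 - 4.7q = 58.4 + 3.0q → q* = 1.9610.
The Pigouvian tax equals MEC at q*: 4.6 + 0.9×1.9610 = 6.3649.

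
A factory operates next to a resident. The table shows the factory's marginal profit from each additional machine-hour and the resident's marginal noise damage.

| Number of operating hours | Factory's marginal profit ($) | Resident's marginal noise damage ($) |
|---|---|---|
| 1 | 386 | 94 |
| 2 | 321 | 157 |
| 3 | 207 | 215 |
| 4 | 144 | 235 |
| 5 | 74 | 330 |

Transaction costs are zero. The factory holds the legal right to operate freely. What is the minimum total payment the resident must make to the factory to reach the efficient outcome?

$425

Left alone the factory would choose level 5 (marginal profit stays positive).
Efficient level: k* = 2 (marginal profit ≥ marginal noise damage through 2).
The resident must at least cover the factory's forgone profit from cutting 5→2: 207 + 144 + 74 = 425.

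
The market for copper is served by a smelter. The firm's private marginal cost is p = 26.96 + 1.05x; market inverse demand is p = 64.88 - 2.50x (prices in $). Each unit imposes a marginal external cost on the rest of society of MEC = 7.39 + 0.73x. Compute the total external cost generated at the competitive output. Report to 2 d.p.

$120.58

Market equilibrium (private): 26.96 + 1.05x = 64.88 - 2.50x → x_m = 10.6817.
Total external cost = ∫₀^{x_m} (7.39 + 0.73x) dx = 7.39×10.6817 + ½×0.73×10.6817² = 120.5838.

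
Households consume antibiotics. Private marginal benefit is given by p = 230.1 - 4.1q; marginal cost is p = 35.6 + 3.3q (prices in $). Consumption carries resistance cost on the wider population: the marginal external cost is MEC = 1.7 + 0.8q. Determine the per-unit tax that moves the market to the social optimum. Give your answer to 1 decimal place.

Social marginal benefit = demand − MEC = 228.4 - 4.9q.
Set SMB = MC: 228.4 - 4.9q = 35.6 + 3.3q → q* = 23.5122.
The Pigouvian tax equals MEC at q*: 1.7 + 0.8×23.5122 = 20.5098.

tax = $20.5 per unit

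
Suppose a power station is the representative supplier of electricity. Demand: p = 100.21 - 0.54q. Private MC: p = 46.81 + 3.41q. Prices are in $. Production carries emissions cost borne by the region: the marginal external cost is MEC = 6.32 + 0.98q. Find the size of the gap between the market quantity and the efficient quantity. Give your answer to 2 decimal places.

3.97 units

Market equilibrium (private): 46.81 + 3.41q = 100.21 - 0.54q → q_m = 13.5190.
Social marginal cost = private MC + MEC = 53.13 + 4.39q.
Set SMC = demand: 53.13 + 4.39q = 100.21 - 0.54q → q* = 9.5497.
Gap = |13.5190 − 9.5497| = 3.9693.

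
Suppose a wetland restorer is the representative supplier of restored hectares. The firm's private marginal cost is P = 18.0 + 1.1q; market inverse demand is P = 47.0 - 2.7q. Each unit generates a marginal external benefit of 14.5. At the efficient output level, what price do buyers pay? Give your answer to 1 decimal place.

P = 16.1

Social marginal cost = private MC − MEB = 3.5 + 1.1q.
Set SMC = demand: 3.5 + 1.1q = 47.0 - 2.7q → q* = 11.4474.
Consumer price on the demand curve at q*: 47.0 − 2.7×11.4474 = 16.0920.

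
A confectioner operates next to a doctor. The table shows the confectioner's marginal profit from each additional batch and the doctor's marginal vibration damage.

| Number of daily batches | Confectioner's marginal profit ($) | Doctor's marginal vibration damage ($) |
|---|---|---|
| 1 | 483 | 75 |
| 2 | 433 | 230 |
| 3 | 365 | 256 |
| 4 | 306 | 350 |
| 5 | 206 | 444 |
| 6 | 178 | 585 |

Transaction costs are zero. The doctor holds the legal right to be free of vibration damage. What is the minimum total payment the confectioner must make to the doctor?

Efficient level: marginal profit ≥ marginal vibration damage through level 3, so k* = 3.
With the doctor holding the right, the confectioner must at least compensate total damage at k*: 75 + 230 + 256 = 561.

$561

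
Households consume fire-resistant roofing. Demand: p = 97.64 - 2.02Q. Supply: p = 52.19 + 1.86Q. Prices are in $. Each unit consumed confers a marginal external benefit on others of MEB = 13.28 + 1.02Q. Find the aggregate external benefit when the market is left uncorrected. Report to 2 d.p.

Market equilibrium (private): 52.19 + 1.86Q = 97.64 - 2.02Q → Q_m = 11.7139.
Total external benefit = ∫₀^{Q_m} (13.28 + 1.02Q) dQ = 13.28×11.7139 + ½×1.02×11.7139² = 225.5405.

$225.54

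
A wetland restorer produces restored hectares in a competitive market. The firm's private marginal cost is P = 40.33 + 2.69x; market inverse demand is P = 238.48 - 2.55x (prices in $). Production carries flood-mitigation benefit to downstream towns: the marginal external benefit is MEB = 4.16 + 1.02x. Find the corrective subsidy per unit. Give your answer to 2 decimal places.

subsidy = $53.06 per unit

Social marginal cost = private MC − MEB = 36.17 + 1.67x.
Set SMC = demand: 36.17 + 1.67x = 238.48 - 2.55x → x* = 47.9408.
The Pigouvian subsidy equals MEB at x*: 4.16 + 1.02×47.9408 = 53.0596.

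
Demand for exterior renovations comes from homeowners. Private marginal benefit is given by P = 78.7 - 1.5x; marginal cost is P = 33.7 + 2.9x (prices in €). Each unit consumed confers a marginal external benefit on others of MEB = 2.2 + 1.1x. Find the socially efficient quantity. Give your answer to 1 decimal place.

x* = 14.3

Social marginal benefit = demand + MEB = 80.9 - 0.4x.
Set SMB = MC: 80.9 - 0.4x = 33.7 + 2.9x → x* = 14.3030.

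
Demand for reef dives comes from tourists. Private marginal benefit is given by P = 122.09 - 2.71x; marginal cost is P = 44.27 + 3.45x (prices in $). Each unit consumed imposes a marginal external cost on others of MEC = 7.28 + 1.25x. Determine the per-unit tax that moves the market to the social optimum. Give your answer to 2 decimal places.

Social marginal benefit = demand − MEC = 114.81 - 3.96x.
Set SMB = MC: 114.81 - 3.96x = 44.27 + 3.45x → x* = 9.5196.
The Pigouvian tax equals MEC at x*: 7.28 + 1.25×9.5196 = 19.1795.

tax = $19.18 per unit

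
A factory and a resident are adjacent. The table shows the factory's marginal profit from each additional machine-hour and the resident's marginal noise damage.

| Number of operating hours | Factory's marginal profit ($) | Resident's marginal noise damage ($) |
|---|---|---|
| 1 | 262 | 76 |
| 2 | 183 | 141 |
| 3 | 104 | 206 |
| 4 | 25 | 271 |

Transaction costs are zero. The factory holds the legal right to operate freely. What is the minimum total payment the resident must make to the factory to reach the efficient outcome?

Left alone the factory would choose level 4 (marginal profit stays positive).
Efficient level: k* = 2 (marginal profit ≥ marginal noise damage through 2).
The resident must at least cover the factory's forgone profit from cutting 4→2: 104 + 25 = 129.

$129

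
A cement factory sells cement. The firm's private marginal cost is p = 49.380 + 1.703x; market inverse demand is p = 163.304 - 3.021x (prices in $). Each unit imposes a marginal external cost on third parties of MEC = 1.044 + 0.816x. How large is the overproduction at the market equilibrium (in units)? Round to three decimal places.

3.741 units

Market equilibrium (private): 49.380 + 1.703x = 163.304 - 3.021x → x_m = 24.1160.
Social marginal cost = private MC + MEC = 50.424 + 2.519x.
Set SMC = demand: 50.424 + 2.519x = 163.304 - 3.021x → x* = 20.3755.
Gap = |24.1160 − 20.3755| = 3.7405.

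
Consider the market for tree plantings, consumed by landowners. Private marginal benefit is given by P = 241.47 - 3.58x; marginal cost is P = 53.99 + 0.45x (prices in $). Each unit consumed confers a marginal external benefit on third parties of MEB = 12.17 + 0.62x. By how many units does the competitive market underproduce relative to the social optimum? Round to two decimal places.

Market equilibrium (private): 53.99 + 0.45x = 241.47 - 3.58x → x_m = 46.5211.
Social marginal benefit = demand + MEB = 253.64 - 2.96x.
Set SMB = MC: 253.64 - 2.96x = 53.99 + 0.45x → x* = 58.5484.
Gap = |46.5211 − 58.5484| = 12.0273.

12.03 units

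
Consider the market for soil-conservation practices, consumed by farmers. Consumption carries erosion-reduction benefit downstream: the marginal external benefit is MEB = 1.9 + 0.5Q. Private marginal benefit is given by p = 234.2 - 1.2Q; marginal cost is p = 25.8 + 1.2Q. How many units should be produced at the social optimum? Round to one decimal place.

Q* = 110.7

Social marginal benefit = demand + MEB = 236.1 - 0.7Q.
Set SMB = MC: 236.1 - 0.7Q = 25.8 + 1.2Q → Q* = 110.6842.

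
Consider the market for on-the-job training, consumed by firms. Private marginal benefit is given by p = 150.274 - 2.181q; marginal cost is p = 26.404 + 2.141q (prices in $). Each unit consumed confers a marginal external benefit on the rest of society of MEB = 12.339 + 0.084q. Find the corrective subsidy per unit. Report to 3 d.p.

subsidy = $15.039 per unit

Social marginal benefit = demand + MEB = 162.613 - 2.097q.
Set SMB = MC: 162.613 - 2.097q = 26.404 + 2.141q → q* = 32.1399.
The Pigouvian subsidy equals MEB at q*: 12.339 + 0.084×32.1399 = 15.0388.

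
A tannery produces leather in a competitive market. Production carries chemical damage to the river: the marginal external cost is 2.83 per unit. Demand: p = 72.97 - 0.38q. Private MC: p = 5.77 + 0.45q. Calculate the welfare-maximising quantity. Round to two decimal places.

q* = 77.55

Social marginal cost = private MC + MEC = 8.60 + 0.45q.
Set SMC = demand: 8.60 + 0.45q = 72.97 - 0.38q → q* = 77.5542.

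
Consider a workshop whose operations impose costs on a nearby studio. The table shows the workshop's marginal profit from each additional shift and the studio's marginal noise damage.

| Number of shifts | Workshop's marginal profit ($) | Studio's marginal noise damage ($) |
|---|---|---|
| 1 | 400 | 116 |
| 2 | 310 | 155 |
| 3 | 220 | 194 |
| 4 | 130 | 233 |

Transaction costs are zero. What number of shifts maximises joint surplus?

Bargaining reaches the level where marginal profit last exceeds marginal noise damage.
That holds through level 3 (220 ≥ 194) but not at 4 (130 < 233).

3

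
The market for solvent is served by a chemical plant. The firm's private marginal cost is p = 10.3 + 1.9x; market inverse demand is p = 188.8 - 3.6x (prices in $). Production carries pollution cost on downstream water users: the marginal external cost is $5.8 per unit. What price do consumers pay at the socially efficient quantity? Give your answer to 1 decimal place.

P = $75.8

Social marginal cost = private MC + MEC = 16.1 + 1.9x.
Set SMC = demand: 16.1 + 1.9x = 188.8 - 3.6x → x* = 31.4000.
Consumer price on the demand curve at x*: 188.8 − 3.6×31.4000 = 75.7600.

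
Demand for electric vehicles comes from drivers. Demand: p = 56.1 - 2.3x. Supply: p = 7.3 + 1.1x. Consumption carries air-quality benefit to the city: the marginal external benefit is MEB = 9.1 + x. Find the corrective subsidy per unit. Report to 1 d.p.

Social marginal benefit = demand + MEB = 65.2 - 1.3x.
Set SMB = MC: 65.2 - 1.3x = 7.3 + 1.1x → x* = 24.1250.
The Pigouvian subsidy equals MEB at x*: 9.1 + 1.0×24.1250 = 33.2250.

subsidy = 33.2 per unit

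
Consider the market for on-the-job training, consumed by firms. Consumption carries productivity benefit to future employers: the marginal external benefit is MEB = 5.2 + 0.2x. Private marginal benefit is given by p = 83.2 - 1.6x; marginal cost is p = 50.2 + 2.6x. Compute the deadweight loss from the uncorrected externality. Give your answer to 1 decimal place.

DWL = 5.7

Market equilibrium (private): 50.2 + 2.6x = 83.2 - 1.6x → x_m = 7.8571.
Social marginal benefit = demand + MEB = 88.4 - 1.4x.
Set SMB = MC: 88.4 - 1.4x = 50.2 + 2.6x → x* = 9.5500.
Height of the DWL triangle at x_m is SMB(x_m) − MC(x_m) = MEB(x_m) = 6.7714.
DWL = ½ × 1.6929 × 6.7714 = 5.7317.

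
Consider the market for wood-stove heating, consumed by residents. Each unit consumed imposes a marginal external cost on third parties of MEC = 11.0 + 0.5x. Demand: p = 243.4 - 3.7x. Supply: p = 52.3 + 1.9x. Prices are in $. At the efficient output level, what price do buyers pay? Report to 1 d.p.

P = $134.2

Social marginal benefit = demand − MEC = 232.4 - 4.2x.
Set SMB = MC: 232.4 - 4.2x = 52.3 + 1.9x → x* = 29.5246.
Consumer price on the demand curve at x*: 243.4 − 3.7×29.5246 = 134.1590.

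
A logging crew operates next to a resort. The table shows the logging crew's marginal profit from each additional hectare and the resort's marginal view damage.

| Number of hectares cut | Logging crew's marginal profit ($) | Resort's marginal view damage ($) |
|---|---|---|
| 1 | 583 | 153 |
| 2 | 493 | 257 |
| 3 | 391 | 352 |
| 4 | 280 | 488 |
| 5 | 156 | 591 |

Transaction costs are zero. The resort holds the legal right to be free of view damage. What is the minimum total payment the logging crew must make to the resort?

$762

Efficient level: marginal profit ≥ marginal view damage through level 3, so k* = 3.
With the resort holding the right, the logging crew must at least compensate total damage at k*: 153 + 257 + 352 = 762.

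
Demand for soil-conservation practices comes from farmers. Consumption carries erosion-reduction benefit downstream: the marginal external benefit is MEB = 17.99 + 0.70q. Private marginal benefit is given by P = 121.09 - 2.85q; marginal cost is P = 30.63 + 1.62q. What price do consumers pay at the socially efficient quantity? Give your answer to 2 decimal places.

P = 39.11

Social marginal benefit = demand + MEB = 139.08 - 2.15q.
Set SMB = MC: 139.08 - 2.15q = 30.63 + 1.62q → q* = 28.7666.
Consumer price on the demand curve at q*: 121.09 − 2.85×28.7666 = 39.1052.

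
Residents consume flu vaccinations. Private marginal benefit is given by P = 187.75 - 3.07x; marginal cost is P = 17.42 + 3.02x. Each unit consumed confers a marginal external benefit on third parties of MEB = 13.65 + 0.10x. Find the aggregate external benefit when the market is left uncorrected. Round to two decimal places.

Market equilibrium (private): 17.42 + 3.02x = 187.75 - 3.07x → x_m = 27.9688.
Total external benefit = ∫₀^{x_m} (13.65 + 0.10x) dx = 13.65×27.9688 + ½×0.10×27.9688² = 420.8868.

420.89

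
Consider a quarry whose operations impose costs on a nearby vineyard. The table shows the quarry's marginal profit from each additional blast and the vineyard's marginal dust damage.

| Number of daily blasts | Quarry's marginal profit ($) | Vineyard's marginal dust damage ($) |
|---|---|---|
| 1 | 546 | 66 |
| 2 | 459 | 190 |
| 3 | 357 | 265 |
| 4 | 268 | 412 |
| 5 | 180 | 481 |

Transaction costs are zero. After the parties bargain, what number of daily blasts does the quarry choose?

Bargaining reaches the level where marginal profit last exceeds marginal dust damage.
That holds through level 3 (357 ≥ 265) but not at 4 (268 < 412).

3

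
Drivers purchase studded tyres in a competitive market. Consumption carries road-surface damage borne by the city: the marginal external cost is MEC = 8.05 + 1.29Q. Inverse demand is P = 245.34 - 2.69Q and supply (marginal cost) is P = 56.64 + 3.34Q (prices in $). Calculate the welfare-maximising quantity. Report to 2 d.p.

Social marginal benefit = demand − MEC = 237.29 - 3.98Q.
Set SMB = MC: 237.29 - 3.98Q = 56.64 + 3.34Q → Q* = 24.6790.

Q* = 24.68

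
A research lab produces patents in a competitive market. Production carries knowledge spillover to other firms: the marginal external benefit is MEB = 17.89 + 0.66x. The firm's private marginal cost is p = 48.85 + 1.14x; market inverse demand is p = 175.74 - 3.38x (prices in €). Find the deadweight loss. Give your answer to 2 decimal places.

Market equilibrium (private): 48.85 + 1.14x = 175.74 - 3.38x → x_m = 28.0730.
Social marginal cost = private MC − MEB = 30.96 + 0.48x.
Set SMC = demand: 30.96 + 0.48x = 175.74 - 3.38x → x* = 37.5078.
The welfare-loss triangle has base |x_m − x*| and height MEB(x_m) (the vertical gap between SMC and demand is zero at x* and MEB at x_m).
DWL = ½ × 9.4348 × 36.4182 = 171.7992.

DWL = €171.80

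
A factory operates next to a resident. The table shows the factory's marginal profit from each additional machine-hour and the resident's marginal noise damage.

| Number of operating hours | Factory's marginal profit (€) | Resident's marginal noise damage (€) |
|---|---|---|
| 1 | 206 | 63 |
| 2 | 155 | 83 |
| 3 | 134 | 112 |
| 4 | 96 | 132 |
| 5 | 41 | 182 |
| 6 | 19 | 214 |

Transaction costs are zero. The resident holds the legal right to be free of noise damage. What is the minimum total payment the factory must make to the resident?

Efficient level: marginal profit ≥ marginal noise damage through level 3, so k* = 3.
With the resident holding the right, the factory must at least compensate total damage at k*: 63 + 83 + 112 = 258.

€258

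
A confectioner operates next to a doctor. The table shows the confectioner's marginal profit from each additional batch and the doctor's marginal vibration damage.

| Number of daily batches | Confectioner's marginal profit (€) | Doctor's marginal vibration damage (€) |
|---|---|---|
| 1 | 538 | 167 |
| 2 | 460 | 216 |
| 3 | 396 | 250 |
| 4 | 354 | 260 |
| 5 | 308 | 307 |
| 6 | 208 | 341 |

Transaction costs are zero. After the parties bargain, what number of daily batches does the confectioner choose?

5

Bargaining reaches the level where marginal profit last exceeds marginal vibration damage.
That holds through level 5 (308 ≥ 307) but not at 6 (208 < 341).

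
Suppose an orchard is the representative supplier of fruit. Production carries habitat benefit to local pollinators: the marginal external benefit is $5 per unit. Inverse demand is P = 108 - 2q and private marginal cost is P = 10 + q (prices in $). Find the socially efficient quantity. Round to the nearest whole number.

q* = 34

Social marginal cost = private MC − MEB = 5 + q.
Set SMC = demand: 5 + q = 108 - 2q → q* = 34.3333.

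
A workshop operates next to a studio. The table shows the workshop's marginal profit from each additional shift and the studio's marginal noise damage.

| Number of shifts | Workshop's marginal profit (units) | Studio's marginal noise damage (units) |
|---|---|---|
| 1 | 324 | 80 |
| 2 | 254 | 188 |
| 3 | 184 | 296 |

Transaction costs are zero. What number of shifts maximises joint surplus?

2

Bargaining reaches the level where marginal profit last exceeds marginal noise damage.
That holds through level 2 (254 ≥ 188) but not at 3 (184 < 296).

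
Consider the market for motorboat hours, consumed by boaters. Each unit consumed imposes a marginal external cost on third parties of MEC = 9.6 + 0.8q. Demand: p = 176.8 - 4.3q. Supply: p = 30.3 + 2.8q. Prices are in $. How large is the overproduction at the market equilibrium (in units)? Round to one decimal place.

Market equilibrium (private): 30.3 + 2.8q = 176.8 - 4.3q → q_m = 20.6338.
Social marginal benefit = demand − MEC = 167.2 - 5.1q.
Set SMB = MC: 167.2 - 5.1q = 30.3 + 2.8q → q* = 17.3291.
Gap = |20.6338 − 17.3291| = 3.3047.

3.3 units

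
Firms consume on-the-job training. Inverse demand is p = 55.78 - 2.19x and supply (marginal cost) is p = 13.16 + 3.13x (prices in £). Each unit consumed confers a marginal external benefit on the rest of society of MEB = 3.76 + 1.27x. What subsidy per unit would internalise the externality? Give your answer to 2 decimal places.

Social marginal benefit = demand + MEB = 59.54 - 0.92x.
Set SMB = MC: 59.54 - 0.92x = 13.16 + 3.13x → x* = 11.4519.
The Pigouvian subsidy equals MEB at x*: 3.76 + 1.27×11.4519 = 18.3039.

subsidy = £18.30 per unit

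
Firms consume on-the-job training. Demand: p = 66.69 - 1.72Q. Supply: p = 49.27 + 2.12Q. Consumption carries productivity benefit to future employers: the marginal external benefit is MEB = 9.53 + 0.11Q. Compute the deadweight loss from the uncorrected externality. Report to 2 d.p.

DWL = 13.48

Market equilibrium (private): 49.27 + 2.12Q = 66.69 - 1.72Q → Q_m = 4.5365.
Social marginal benefit = demand + MEB = 76.22 - 1.61Q.
Set SMB = MC: 76.22 - 1.61Q = 49.27 + 2.12Q → Q* = 7.2252.
The welfare-loss triangle has base |Q_m − Q*| and height MEB(Q_m) (the vertical gap between SMB and MC is zero at Q* and MEB at Q_m).
DWL = ½ × 2.6887 × 10.0290 = 13.4825.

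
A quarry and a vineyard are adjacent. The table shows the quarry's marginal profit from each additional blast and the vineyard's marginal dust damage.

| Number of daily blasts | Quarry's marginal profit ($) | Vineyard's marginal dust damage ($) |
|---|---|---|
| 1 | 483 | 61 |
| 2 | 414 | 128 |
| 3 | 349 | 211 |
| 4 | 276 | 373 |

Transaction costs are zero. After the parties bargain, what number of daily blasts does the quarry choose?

3

Bargaining reaches the level where marginal profit last exceeds marginal dust damage.
That holds through level 3 (349 ≥ 211) but not at 4 (276 < 373).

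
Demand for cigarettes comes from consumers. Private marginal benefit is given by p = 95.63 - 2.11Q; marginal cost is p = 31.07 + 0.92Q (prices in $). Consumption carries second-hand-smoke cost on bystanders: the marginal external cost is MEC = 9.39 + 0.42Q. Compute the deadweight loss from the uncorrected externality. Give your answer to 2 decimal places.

DWL = $48.74

Market equilibrium (private): 31.07 + 0.92Q = 95.63 - 2.11Q → Q_m = 21.3069.
Social marginal benefit = demand − MEC = 86.24 - 2.53Q.
Set SMB = MC: 86.24 - 2.53Q = 31.07 + 0.92Q → Q* = 15.9913.
The loss is the area between SMB and MC from Q* to Q_m; with linear curves that's a triangle of height MEC(Q_m).
DWL = ½ × 5.3156 × 18.3389 = 48.7411.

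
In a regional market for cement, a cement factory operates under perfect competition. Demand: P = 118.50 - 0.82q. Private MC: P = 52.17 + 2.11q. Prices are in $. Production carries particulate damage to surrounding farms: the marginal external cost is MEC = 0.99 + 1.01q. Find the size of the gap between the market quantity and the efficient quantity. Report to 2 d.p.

6.05 units

Market equilibrium (private): 52.17 + 2.11q = 118.50 - 0.82q → q_m = 22.6382.
Social marginal cost = private MC + MEC = 53.16 + 3.12q.
Set SMC = demand: 53.16 + 3.12q = 118.50 - 0.82q → q* = 16.5838.
Gap = |22.6382 − 16.5838| = 6.0544.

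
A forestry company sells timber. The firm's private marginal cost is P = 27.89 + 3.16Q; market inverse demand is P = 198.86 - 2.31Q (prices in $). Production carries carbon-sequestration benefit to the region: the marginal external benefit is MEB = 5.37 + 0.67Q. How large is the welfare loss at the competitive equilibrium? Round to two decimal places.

Market equilibrium (private): 27.89 + 3.16Q = 198.86 - 2.31Q → Q_m = 31.2559.
Social marginal cost = private MC − MEB = 22.52 + 2.49Q.
Set SMC = demand: 22.52 + 2.49Q = 198.86 - 2.31Q → Q* = 36.7375.
Between Q* and Q_m the wedge demand − SMC runs linearly from 0 to MEB(Q_m), so the loss is a triangle.
DWL = ½ × 5.4816 × 26.3115 = 72.1146.

DWL = $72.11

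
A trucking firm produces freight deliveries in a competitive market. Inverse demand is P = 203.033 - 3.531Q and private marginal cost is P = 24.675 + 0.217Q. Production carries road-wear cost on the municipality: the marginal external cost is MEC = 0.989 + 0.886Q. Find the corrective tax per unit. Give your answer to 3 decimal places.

tax = 34.901 per unit

Social marginal cost = private MC + MEC = 25.664 + 1.103Q.
Set SMC = demand: 25.664 + 1.103Q = 203.033 - 3.531Q → Q* = 38.2756.
The Pigouvian tax equals MEC at Q*: 0.989 + 0.886×38.2756 = 34.9012.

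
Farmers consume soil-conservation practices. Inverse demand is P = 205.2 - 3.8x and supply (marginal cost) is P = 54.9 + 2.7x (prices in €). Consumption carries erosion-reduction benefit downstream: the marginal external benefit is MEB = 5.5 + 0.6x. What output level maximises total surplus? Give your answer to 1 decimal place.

Social marginal benefit = demand + MEB = 210.7 - 3.2x.
Set SMB = MC: 210.7 - 3.2x = 54.9 + 2.7x → x* = 26.4068.

x* = 26.4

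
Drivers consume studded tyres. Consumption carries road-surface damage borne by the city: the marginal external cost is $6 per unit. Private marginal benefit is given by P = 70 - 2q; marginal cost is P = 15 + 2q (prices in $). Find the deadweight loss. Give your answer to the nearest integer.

Market equilibrium (private): 15 + 2q = 70 - 2q → q_m = 13.7500.
Social marginal benefit = demand − MEC = 64 - 2q.
Set SMB = MC: 64 - 2q = 15 + 2q → q* = 12.2500.
Height of the DWL triangle at q_m is MC(q_m) − SMB(q_m) = MEC(q_m) = 6.0000.
DWL = ½ × 1.5000 × 6.0000 = 4.5000.

DWL = $5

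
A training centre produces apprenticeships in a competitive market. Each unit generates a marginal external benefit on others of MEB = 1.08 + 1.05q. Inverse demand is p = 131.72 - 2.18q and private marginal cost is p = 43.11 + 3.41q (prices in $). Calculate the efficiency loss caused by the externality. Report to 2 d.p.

DWL = $34.60

Market equilibrium (private): 43.11 + 3.41q = 131.72 - 2.18q → q_m = 15.8515.
Social marginal cost = private MC − MEB = 42.03 + 2.36q.
Set SMC = demand: 42.03 + 2.36q = 131.72 - 2.18q → q* = 19.7555.
Height of the DWL triangle at q_m is demand(q_m) − SMC(q_m) = MEB(q_m) = 17.7241.
DWL = ½ × 3.9040 × 17.7241 = 34.5974.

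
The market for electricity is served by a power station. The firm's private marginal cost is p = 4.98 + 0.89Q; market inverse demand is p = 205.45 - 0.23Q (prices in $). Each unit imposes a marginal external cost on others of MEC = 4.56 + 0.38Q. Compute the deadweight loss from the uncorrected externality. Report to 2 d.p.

Market equilibrium (private): 4.98 + 0.89Q = 205.45 - 0.23Q → Q_m = 178.9911.
Social marginal cost = private MC + MEC = 9.54 + 1.27Q.
Set SMC = demand: 9.54 + 1.27Q = 205.45 - 0.23Q → Q* = 130.6067.
Between Q* and Q_m the wedge SMC − demand runs linearly from 0 to MEC(Q_m), so the loss is a triangle.
DWL = ½ × 48.3844 × 72.5766 = 1755.7876.

DWL = $1755.79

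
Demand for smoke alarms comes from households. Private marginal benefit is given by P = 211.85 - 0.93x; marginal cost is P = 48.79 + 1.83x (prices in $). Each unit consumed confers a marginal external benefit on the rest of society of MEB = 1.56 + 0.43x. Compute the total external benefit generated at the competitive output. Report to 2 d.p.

Market equilibrium (private): 48.79 + 1.83x = 211.85 - 0.93x → x_m = 59.0797.
Total external benefit = ∫₀^{x_m} (1.56 + 0.43x) dx = 1.56×59.0797 + ½×0.43×59.0797² = 842.6027.

$842.60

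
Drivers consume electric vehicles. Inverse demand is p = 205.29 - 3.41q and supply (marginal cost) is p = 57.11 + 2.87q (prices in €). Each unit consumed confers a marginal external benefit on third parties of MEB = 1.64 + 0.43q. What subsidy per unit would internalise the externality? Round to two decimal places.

Social marginal benefit = demand + MEB = 206.93 - 2.98q.
Set SMB = MC: 206.93 - 2.98q = 57.11 + 2.87q → q* = 25.6103.
The Pigouvian subsidy equals MEB at q*: 1.64 + 0.43×25.6103 = 12.6524.

subsidy = €12.65 per unit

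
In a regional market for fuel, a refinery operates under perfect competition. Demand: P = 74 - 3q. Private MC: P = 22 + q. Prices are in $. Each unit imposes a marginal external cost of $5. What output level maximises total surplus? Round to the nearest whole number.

q* = 12

Social marginal cost = private MC + MEC = 27 + q.
Set SMC = demand: 27 + q = 74 - 3q → q* = 11.7500.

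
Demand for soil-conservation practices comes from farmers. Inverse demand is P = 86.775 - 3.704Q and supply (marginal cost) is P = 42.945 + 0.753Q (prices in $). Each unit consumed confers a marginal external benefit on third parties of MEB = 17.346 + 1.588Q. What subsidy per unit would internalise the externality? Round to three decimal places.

subsidy = $51.207 per unit

Social marginal benefit = demand + MEB = 104.121 - 2.116Q.
Set SMB = MC: 104.121 - 2.116Q = 42.945 + 0.753Q → Q* = 21.3231.
The Pigouvian subsidy equals MEB at Q*: 17.346 + 1.588×21.3231 = 51.2071.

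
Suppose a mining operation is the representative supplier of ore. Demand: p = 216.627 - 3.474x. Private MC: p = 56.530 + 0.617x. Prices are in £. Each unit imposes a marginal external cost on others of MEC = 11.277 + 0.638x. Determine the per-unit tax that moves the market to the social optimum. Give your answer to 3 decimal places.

Social marginal cost = private MC + MEC = 67.807 + 1.255x.
Set SMC = demand: 67.807 + 1.255x = 216.627 - 3.474x → x* = 31.4697.
The Pigouvian tax equals MEC at x*: 11.277 + 0.638×31.4697 = 31.3547.

tax = £31.355 per unit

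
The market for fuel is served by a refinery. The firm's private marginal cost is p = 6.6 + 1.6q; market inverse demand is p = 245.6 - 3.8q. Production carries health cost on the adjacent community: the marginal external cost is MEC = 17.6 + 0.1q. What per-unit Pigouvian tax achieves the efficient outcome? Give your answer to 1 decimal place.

tax = 21.6 per unit

Social marginal cost = private MC + MEC = 24.2 + 1.7q.
Set SMC = demand: 24.2 + 1.7q = 245.6 - 3.8q → q* = 40.2545.
The Pigouvian tax equals MEC at q*: 17.6 + 0.1×40.2545 = 21.6255.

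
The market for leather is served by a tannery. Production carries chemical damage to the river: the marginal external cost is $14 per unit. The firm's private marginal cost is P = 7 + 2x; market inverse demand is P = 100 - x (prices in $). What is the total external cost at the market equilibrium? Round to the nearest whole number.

$434

Market equilibrium (private): 7 + 2x = 100 - x → x_m = 31.0000.
Total external cost = MEC × x_m = 14 × 31.0000 = 434.0000.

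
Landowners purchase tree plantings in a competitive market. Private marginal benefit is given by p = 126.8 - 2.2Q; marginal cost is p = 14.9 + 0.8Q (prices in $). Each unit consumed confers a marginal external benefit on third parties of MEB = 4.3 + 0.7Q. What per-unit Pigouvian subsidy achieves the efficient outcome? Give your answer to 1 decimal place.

Social marginal benefit = demand + MEB = 131.1 - 1.5Q.
Set SMB = MC: 131.1 - 1.5Q = 14.9 + 0.8Q → Q* = 50.5217.
The Pigouvian subsidy equals MEB at Q*: 4.3 + 0.7×50.5217 = 39.6652.

subsidy = $39.7 per unit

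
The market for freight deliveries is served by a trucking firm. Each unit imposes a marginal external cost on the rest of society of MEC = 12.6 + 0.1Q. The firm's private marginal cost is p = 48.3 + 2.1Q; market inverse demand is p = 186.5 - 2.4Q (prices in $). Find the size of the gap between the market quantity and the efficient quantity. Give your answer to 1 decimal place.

3.4 units

Market equilibrium (private): 48.3 + 2.1Q = 186.5 - 2.4Q → Q_m = 30.7111.
Social marginal cost = private MC + MEC = 60.9 + 2.2Q.
Set SMC = demand: 60.9 + 2.2Q = 186.5 - 2.4Q → Q* = 27.3043.
Gap = |30.7111 − 27.3043| = 3.4068.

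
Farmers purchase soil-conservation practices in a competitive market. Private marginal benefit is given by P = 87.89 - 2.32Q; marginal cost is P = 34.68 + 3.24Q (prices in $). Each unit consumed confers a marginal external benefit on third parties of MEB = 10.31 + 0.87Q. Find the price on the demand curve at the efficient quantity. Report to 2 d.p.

Social marginal benefit = demand + MEB = 98.20 - 1.45Q.
Set SMB = MC: 98.20 - 1.45Q = 34.68 + 3.24Q → Q* = 13.5437.
Consumer price on the demand curve at Q*: 87.89 − 2.32×13.5437 = 56.4686.

P = $56.47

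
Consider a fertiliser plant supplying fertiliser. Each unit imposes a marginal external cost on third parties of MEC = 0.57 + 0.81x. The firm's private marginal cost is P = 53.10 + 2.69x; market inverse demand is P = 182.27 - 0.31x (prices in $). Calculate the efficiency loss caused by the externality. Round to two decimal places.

Market equilibrium (private): 53.10 + 2.69x = 182.27 - 0.31x → x_m = 43.0567.
Social marginal cost = private MC + MEC = 53.67 + 3.50x.
Set SMC = demand: 53.67 + 3.50x = 182.27 - 0.31x → x* = 33.7533.
Height of the DWL triangle at x_m is SMC(x_m) − demand(x_m) = MEC(x_m) = 35.4459.
DWL = ½ × 9.3034 × 35.4459 = 164.8837.

DWL = $164.88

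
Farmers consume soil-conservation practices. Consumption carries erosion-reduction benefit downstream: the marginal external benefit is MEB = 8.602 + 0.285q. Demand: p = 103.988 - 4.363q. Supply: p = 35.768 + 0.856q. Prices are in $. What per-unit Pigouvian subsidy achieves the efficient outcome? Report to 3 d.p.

subsidy = $13.039 per unit

Social marginal benefit = demand + MEB = 112.590 - 4.078q.
Set SMB = MC: 112.590 - 4.078q = 35.768 + 0.856q → q* = 15.5699.
The Pigouvian subsidy equals MEB at q*: 8.602 + 0.285×15.5699 = 13.0394.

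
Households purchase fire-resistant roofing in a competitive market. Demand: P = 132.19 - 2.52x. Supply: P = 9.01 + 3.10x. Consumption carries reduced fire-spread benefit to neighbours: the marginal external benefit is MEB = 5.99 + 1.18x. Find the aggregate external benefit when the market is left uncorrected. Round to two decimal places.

414.73

Market equilibrium (private): 9.01 + 3.10x = 132.19 - 2.52x → x_m = 21.9181.
Total external benefit = ∫₀^{x_m} (5.99 + 1.18x) dx = 5.99×21.9181 + ½×1.18×21.9181² = 414.7273.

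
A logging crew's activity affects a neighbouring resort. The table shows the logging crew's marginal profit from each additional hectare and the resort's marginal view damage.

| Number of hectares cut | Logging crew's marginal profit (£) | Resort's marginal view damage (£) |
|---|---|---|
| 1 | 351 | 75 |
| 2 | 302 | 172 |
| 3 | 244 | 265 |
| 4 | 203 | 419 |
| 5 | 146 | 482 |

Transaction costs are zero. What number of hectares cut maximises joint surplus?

2

Bargaining reaches the level where marginal profit last exceeds marginal view damage.
That holds through level 2 (302 ≥ 172) but not at 3 (244 < 265).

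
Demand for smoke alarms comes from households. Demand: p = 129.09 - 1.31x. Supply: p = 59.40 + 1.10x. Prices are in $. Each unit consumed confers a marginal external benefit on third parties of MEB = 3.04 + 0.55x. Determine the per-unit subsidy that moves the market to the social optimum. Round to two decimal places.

subsidy = $24.55 per unit

Social marginal benefit = demand + MEB = 132.13 - 0.76x.
Set SMB = MC: 132.13 - 0.76x = 59.40 + 1.10x → x* = 39.1022.
The Pigouvian subsidy equals MEB at x*: 3.04 + 0.55×39.1022 = 24.5462.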